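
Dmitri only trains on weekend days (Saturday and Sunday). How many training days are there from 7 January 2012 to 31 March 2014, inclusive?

234

7 January 2012 is a Saturday.
That's 815 days from start to end, counting both.
815 = 7 × 116 + 3, so there are 116 full weeks plus 3 extra days.
Each full week contributes 2 weekend days (Sat, Sun): 116 × 2 = 232.
The 3 extra days are Saturday, Sunday, Monday — 2 of them qualify.
Total: 232 + 2 = 234.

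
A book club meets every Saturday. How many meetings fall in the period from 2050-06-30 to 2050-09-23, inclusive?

12 Saturdays

2050-06-30 is a Thursday.
That's 86 days from start to end, counting both.
86 = 7 × 12 + 2, so there are 12 full weeks plus 2 extra days.
Each full week contributes one Saturday: 12 so far.
The 2 extra days are Thu, Fri — none qualify.
Total: 12 + 0 = 12.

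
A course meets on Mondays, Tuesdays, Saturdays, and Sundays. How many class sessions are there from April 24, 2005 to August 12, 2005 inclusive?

63

April 24, 2005 is a Sunday.
The range spans 111 days (inclusive of both endpoints).
111 = 7 × 15 + 6, so there are 15 full weeks plus 6 extra days.
Each full week contributes 4 days from the set (Mon, Tue, Sat, Sun): 15 × 4 = 60.
The 6 extra days are Sun, Mon, Tue, Wed, Thu, Fri — 3 of them qualify.
Total: 60 + 3 = 63.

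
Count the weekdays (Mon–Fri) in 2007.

January 1, 2007 is a Monday.
That's 365 days from start to end, counting both.
365 = 7 × 52 + 1, so there are 52 full weeks plus 1 extra day.
Each full week contributes 5 weekdays (Mon–Fri): 52 × 5 = 260.
The 1 extra day is Monday — 1 of them qualifies.
Total: 260 + 1 = 261.

261 weekdays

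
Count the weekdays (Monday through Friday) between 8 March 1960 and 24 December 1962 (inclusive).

8 March 1960 is a Tuesday.
From 8 March 1960 to 24 December 1962 is 1022 days inclusive.
1022 = 7 × 146, so the span is exactly 146 full weeks.
Each full week contributes 5 weekdays (Mon–Fri): 146 × 5 = 730.
Total: 730.

730 weekdays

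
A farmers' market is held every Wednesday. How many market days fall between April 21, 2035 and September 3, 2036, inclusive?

72 Wednesdays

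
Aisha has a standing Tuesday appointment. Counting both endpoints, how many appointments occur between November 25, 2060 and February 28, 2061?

November 25, 2060 is a Thursday.
The range spans 96 days (inclusive of both endpoints).
96 = 7 × 13 + 5, so there are 13 full weeks plus 5 extra days.
Each full week contributes one Tuesday: 13 so far.
The 5 extra days are Thu, Fri, Sat, Sun, Mon — none qualify.
Total: 13 + 0 = 13.

13 Tuesdays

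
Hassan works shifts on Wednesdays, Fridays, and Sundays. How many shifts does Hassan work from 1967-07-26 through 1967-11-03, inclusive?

44

1967-07-26 is a Wednesday.
From 1967-07-26 to 1967-11-03 is 101 days inclusive.
101 = 7 × 14 + 3, so there are 14 full weeks plus 3 extra days.
Each full week contributes 3 days from the set (Wed, Fri, Sun): 14 × 3 = 42.
The 3 extra days are Wed, Thu, Fri — 2 of them qualify.
Total: 42 + 2 = 44.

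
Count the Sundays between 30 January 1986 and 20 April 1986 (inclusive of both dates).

12 Sundays

30 January 1986 is a Thursday.
That's 81 days from start to end, counting both.
81 = 7 × 11 + 4, so there are 11 full weeks plus 4 extra days.
Each full week contributes one Sunday: 11 so far.
The 4 extra days are Thu, Fri, Sat, Sun — 1 of them qualifies.
Total: 11 + 1 = 12.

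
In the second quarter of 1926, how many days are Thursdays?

13

1 April 1926 is a Thursday.
That's 91 days from start to end, counting both.
91 = 7 × 13, so the span is exactly 13 full weeks.
Each full week contributes one Thursday: 13 so far.
Total: 13.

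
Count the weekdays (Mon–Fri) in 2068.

2068-01-01 is a Sunday.
From 2068-01-01 to 2068-12-31 is 366 days inclusive.
366 = 7 × 52 + 2, so there are 52 full weeks plus 2 extra days.
Each full week contributes 5 weekdays (Mon–Fri): 52 × 5 = 260.
The 2 extra days are Sun, Mon — 1 of them qualifies.
Total: 260 + 1 = 261.

261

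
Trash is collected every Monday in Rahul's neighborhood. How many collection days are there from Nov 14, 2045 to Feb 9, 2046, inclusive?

Nov 14, 2045 is a Tuesday.
That's 88 days from start to end, counting both.
88 = 7 × 12 + 4, so there are 12 full weeks plus 4 extra days.
Each full week contributes one Monday: 12 so far.
The 4 extra days are Tue, Wed, Thu, Fri — none qualify.
Total: 12 + 0 = 12.

12 Mondays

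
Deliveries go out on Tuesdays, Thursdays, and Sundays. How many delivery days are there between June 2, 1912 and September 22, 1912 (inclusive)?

49

June 2, 1912 is a Sunday.
The range spans 113 days (inclusive of both endpoints).
113 = 7 × 16 + 1, so there are 16 full weeks plus 1 extra day.
Each full week contributes 3 days from the set (Tue, Thu, Sun): 16 × 3 = 48.
The 1 extra day is Sunday — 1 of them qualifies.
Total: 48 + 1 = 49.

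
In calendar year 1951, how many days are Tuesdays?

52

1951-01-01 is a Monday.
The range spans 365 days (inclusive of both endpoints).
365 = 7 × 52 + 1, so there are 52 full weeks plus 1 extra day.
Each full week contributes one Tuesday: 52 so far.
The 1 extra day is Monday — none qualify.
Total: 52 + 0 = 52.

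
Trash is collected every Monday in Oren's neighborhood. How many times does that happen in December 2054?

December 1, 2054 is a Tuesday.
The range spans 31 days (inclusive of both endpoints).
31 = 7 × 4 + 3, so there are 4 full weeks plus 3 extra days.
Each full week contributes one Monday: 4 so far.
The 3 extra days are Tuesday, Wednesday, Thursday — none qualify.
Total: 4 + 0 = 4.

4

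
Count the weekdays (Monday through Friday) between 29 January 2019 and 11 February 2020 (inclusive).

271

29 January 2019 is a Tuesday.
From 29 January 2019 to 11 February 2020 is 379 days inclusive.
379 = 7 × 54 + 1, so there are 54 full weeks plus 1 extra day.
Each full week contributes 5 weekdays (Mon–Fri): 54 × 5 = 270.
The 1 extra day is Tuesday — 1 of them qualifies.
Total: 270 + 1 = 271.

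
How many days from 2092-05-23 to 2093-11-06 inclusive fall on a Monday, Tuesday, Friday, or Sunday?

2092-05-23 is a Friday.
That's 533 days from start to end, counting both.
533 = 7 × 76 + 1, so there are 76 full weeks plus 1 extra day.
Each full week contributes 4 days from the set (Mon, Tue, Fri, Sun): 76 × 4 = 304.
The 1 extra day is Friday — 1 of them qualifies.
Total: 304 + 1 = 305.

305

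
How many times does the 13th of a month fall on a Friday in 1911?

2

The 13th falls on a Friday when the month's 13th has weekday Fri.
Jan 13 is Fri ✓; Feb 13 is Mon; Mar 13 is Mon; Apr 13 is Thu; May 13 is Sat; Jun 13 is Tue; Jul 13 is Thu; Aug 13 is Sun; Sep 13 is Wed; Oct 13 is Fri ✓; Nov 13 is Mon; Dec 13 is Wed.
Friday the 13ths: Jan, Oct.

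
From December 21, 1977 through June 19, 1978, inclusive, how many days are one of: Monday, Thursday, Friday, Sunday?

December 21, 1977 is a Wednesday.
The range spans 181 days (inclusive of both endpoints).
181 = 7 × 25 + 6, so there are 25 full weeks plus 6 extra days.
Each full week contributes 4 days from the set (Mon, Thu, Fri, Sun): 25 × 4 = 100.
The 6 extra days are Wednesday, Thursday, Friday, Saturday, Sunday, Monday — 4 of them qualify.
Total: 100 + 4 = 104.

104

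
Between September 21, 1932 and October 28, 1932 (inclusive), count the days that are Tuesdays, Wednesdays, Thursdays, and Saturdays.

22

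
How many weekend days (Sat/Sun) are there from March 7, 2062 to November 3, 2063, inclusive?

173

March 7, 2062 is a Tuesday.
That's 607 days from start to end, counting both.
607 = 7 × 86 + 5, so there are 86 full weeks plus 5 extra days.
Each full week contributes 2 weekend days (Sat, Sun): 86 × 2 = 172.
The 5 extra days are Tue, Wed, Thu, Fri, Sat — 1 of them qualifies.
Total: 172 + 1 = 173.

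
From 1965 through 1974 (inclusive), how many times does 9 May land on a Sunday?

Day of week of May 9 in each year:
1965: Sun ✓, 1966: Mon, 1967: Tue, 1968: Thu, 1969: Fri, 1970: Sat, 1971: Sun ✓, 1972: Tue, 1973: Wed, 1974: Thu
Sundays: 1965, 1971.

2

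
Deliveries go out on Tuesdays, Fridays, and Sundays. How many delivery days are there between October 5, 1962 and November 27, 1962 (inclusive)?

24

October 5, 1962 is a Friday.
From October 5, 1962 to November 27, 1962 is 54 days inclusive.
54 = 7 × 7 + 5, so there are 7 full weeks plus 5 extra days.
Each full week contributes 3 days from the set (Tue, Fri, Sun): 7 × 3 = 21.
The 5 extra days are Friday, Saturday, Sunday, Monday, Tuesday — 3 of them qualify.
Total: 21 + 3 = 24.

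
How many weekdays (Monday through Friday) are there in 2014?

261

1 January 2014 is a Wednesday.
That's 365 days from start to end, counting both.
365 = 7 × 52 + 1, so there are 52 full weeks plus 1 extra day.
Each full week contributes 5 weekdays (Mon–Fri): 52 × 5 = 260.
The 1 extra day is Wed — 1 of them qualifies.
Total: 260 + 1 = 261.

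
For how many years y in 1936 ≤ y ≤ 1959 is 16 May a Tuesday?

Day of week of May 16 in each year:
1936: Sat, 1937: Sun, 1938: Mon, 1939: Tue ✓, 1940: Thu, 1941: Fri, 1942: Sat, 1943: Sun, 1944: Tue ✓, 1945: Wed, 1946: Thu, 1947: Fri, 1948: Sun, 1949: Mon, 1950: Tue ✓, 1951: Wed, 1952: Fri, 1953: Sat, 1954: Sun, 1955: Mon, 1956: Wed, 1957: Thu, 1958: Fri, 1959: Sat
Tuesdays: 1939, 1944, 1950.

3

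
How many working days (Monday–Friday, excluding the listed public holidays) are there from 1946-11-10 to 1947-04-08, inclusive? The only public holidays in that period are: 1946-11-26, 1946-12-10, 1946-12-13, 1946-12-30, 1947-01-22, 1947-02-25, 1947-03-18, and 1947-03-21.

1946-11-10 is a Sunday.
The range spans 150 days (inclusive of both endpoints).
150 = 7 × 21 + 3, so there are 21 full weeks plus 3 extra days.
Each full week contributes 5 weekdays (Mon–Fri): 21 × 5 = 105.
The 3 extra days are Sun, Mon, Tue — 2 of them qualify.
Total: 105 + 2 = 107.
Holidays: 1946-11-26 (Tue); 1946-12-10 (Tue); 1946-12-13 (Fri); 1946-12-30 (Mon); 1947-01-22 (Wed); 1947-02-25 (Tue); 1947-03-18 (Tue); 1947-03-21 (Fri).
All 8 holidays fall on weekdays, so subtract 8.
Business days: 107 − 8 = 99.

99 working days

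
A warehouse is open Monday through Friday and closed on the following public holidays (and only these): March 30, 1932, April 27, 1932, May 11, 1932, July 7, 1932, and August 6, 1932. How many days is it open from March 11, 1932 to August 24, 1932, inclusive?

115

March 11, 1932 is a Friday.
The range spans 167 days (inclusive of both endpoints).
167 = 7 × 23 + 6, so there are 23 full weeks plus 6 extra days.
Each full week contributes 5 weekdays (Mon–Fri): 23 × 5 = 115.
The 6 extra days are Fri, Sat, Sun, Mon, Tue, Wed — 4 of them qualify.
Total: 115 + 4 = 119.
Holidays: March 30, 1932 (Wed); April 27, 1932 (Wed); May 11, 1932 (Wed); July 7, 1932 (Thu); August 6, 1932 (Sat).
4 of the 5 holidays fall on weekdays; the rest are weekends and were already excluded.
Business days: 119 − 4 = 115.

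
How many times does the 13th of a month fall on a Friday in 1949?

The 13th falls on a Friday when the month's 13th has weekday Fri.
Jan 13 is Thu; Feb 13 is Sun; Mar 13 is Sun; Apr 13 is Wed; May 13 is Fri ✓; Jun 13 is Mon; Jul 13 is Wed; Aug 13 is Sat; Sep 13 is Tue; Oct 13 is Thu; Nov 13 is Sun; Dec 13 is Tue.
Friday the 13ths: May.

1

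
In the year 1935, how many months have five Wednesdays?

4

A month has five Wednesdays exactly when Wednesday falls within its first (length − 28) days.
Jan: 31 days, starts Tue → 5 of Tue, Wed, Thu ✓
Feb: 28 days, starts Fri → 5 of (none)
Mar: 31 days, starts Fri → 5 of Fri, Sat, Sun
Apr: 30 days, starts Mon → 5 of Mon, Tue
May: 31 days, starts Wed → 5 of Wed, Thu, Fri ✓
Jun: 30 days, starts Sat → 5 of Sat, Sun
Jul: 31 days, starts Mon → 5 of Mon, Tue, Wed ✓
Aug: 31 days, starts Thu → 5 of Thu, Fri, Sat
Sep: 30 days, starts Sun → 5 of Sun, Mon
Oct: 31 days, starts Tue → 5 of Tue, Wed, Thu ✓
Nov: 30 days, starts Fri → 5 of Fri, Sat
Dec: 31 days, starts Sun → 5 of Sun, Mon, Tue
Months with five Wednesdays: Jan, May, Jul, Oct.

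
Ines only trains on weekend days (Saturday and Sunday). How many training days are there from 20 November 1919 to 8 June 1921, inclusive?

20 November 1919 is a Thursday.
That's 567 days from start to end, counting both.
567 = 7 × 81, so the span is exactly 81 full weeks.
Each full week contributes 2 weekend days (Sat, Sun): 81 × 2 = 162.
Total: 162.

162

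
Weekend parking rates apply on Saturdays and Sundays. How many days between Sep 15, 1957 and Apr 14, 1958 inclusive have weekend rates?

Sep 15, 1957 is a Sunday.
From Sep 15, 1957 to Apr 14, 1958 is 212 days inclusive.
212 = 7 × 30 + 2, so there are 30 full weeks plus 2 extra days.
Each full week contributes 2 weekend days (Sat, Sun): 30 × 2 = 60.
The 2 extra days are Sun, Mon — 1 of them qualifies.
Total: 60 + 1 = 61.

61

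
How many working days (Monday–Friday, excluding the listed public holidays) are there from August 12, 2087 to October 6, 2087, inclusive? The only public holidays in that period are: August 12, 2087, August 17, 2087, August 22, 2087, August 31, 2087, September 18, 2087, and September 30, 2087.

36 working days

August 12, 2087 is a Tuesday.
That's 56 days from start to end, counting both.
56 = 7 × 8, so the span is exactly 8 full weeks.
Each full week contributes 5 weekdays (Mon–Fri): 8 × 5 = 40.
Total: 40.
Holidays: August 12, 2087 (Tue); August 17, 2087 (Sun); August 22, 2087 (Fri); August 31, 2087 (Sun); September 18, 2087 (Thu); September 30, 2087 (Tue).
4 of the 6 holidays fall on weekdays; the rest are weekends and were already excluded.
Business days: 40 − 4 = 36.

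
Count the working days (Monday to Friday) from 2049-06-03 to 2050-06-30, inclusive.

281 weekdays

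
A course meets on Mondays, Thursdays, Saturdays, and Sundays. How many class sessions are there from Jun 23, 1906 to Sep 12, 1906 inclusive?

Jun 23, 1906 is a Saturday.
The range spans 82 days (inclusive of both endpoints).
82 = 7 × 11 + 5, so there are 11 full weeks plus 5 extra days.
Each full week contributes 4 days from the set (Mon, Thu, Sat, Sun): 11 × 4 = 44.
The 5 extra days are Saturday, Sunday, Monday, Tuesday, Wednesday — 3 of them qualify.
Total: 44 + 3 = 47.

47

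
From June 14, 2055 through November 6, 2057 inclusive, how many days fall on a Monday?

June 14, 2055 is a Monday.
That's 877 days from start to end, counting both.
877 = 7 × 125 + 2, so there are 125 full weeks plus 2 extra days.
Each full week contributes one Monday: 125 so far.
The 2 extra days are Monday, Tuesday — 1 of them qualifies.
Total: 125 + 1 = 126.

126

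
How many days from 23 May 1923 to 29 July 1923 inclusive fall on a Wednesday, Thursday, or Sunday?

30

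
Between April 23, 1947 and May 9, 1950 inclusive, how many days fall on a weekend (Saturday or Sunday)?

318

April 23, 1947 is a Wednesday.
From April 23, 1947 to May 9, 1950 is 1113 days inclusive.
1113 = 7 × 159, so the span is exactly 159 full weeks.
Each full week contributes 2 weekend days (Sat, Sun): 159 × 2 = 318.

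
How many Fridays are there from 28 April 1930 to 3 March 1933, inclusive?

28 April 1930 is a Monday.
That's 1041 days from start to end, counting both.
1041 = 7 × 148 + 5, so there are 148 full weeks plus 5 extra days.
Each full week contributes one Friday: 148 so far.
The 5 extra days are Mon, Tue, Wed, Thu, Fri — 1 of them qualifies.
Total: 148 + 1 = 149.

149 Fridays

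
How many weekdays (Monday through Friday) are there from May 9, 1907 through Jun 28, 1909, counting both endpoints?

558 weekdays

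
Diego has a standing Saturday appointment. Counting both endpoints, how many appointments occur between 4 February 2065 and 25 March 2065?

4 February 2065 is a Wednesday.
The range spans 50 days (inclusive of both endpoints).
50 = 7 × 7 + 1, so there are 7 full weeks plus 1 extra day.
Each full week contributes one Saturday: 7 so far.
The 1 extra day is Wednesday — none qualify.
Total: 7 + 0 = 7.

7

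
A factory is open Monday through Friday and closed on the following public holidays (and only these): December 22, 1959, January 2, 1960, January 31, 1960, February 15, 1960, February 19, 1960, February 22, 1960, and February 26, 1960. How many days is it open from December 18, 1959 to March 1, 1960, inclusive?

48

December 18, 1959 is a Friday.
That's 75 days from start to end, counting both.
75 = 7 × 10 + 5, so there are 10 full weeks plus 5 extra days.
Each full week contributes 5 weekdays (Mon–Fri): 10 × 5 = 50.
The 5 extra days are Friday, Saturday, Sunday, Monday, Tuesday — 3 of them qualify.
Total: 50 + 3 = 53.
Holidays: December 22, 1959 (Tue); January 2, 1960 (Sat); January 31, 1960 (Sun); February 15, 1960 (Mon); February 19, 1960 (Fri); February 22, 1960 (Mon); February 26, 1960 (Fri).
5 of the 7 holidays fall on weekdays; the rest are weekends and were already excluded.
Business days: 53 − 5 = 48.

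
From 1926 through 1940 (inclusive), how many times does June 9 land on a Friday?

2

Day of week of June 9 in each year:
1926: Wed, 1927: Thu, 1928: Sat, 1929: Sun, 1930: Mon, 1931: Tue, 1932: Thu, 1933: Fri ✓, 1934: Sat, 1935: Sun, 1936: Tue, 1937: Wed, 1938: Thu, 1939: Fri ✓, 1940: Sun
Fridays: 1933, 1939.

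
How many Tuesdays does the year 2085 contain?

January 1, 2085 is a Monday.
That's 365 days from start to end, counting both.
365 = 7 × 52 + 1, so there are 52 full weeks plus 1 extra day.
Each full week contributes one Tuesday: 52 so far.
The 1 extra day is Monday — none qualify.
Total: 52 + 0 = 52.

52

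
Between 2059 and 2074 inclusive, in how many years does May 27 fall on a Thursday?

Day of week of May 27 in each year:
2059: Tue, 2060: Thu ✓, 2061: Fri, 2062: Sat, 2063: Sun, 2064: Tue, 2065: Wed, 2066: Thu ✓, 2067: Fri, 2068: Sun, 2069: Mon, 2070: Tue, 2071: Wed, 2072: Fri, 2073: Sat, 2074: Sun
Thursdays: 2060, 2066.

2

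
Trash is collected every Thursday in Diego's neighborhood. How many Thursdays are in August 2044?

Aug 1, 2044 is a Monday.
That's 31 days from start to end, counting both.
31 = 7 × 4 + 3, so there are 4 full weeks plus 3 extra days.
Each full week contributes one Thursday: 4 so far.
The 3 extra days are Monday, Tuesday, Wednesday — none qualify.
Total: 4 + 0 = 4.

4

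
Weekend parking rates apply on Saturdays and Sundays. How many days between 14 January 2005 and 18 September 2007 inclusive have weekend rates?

14 January 2005 is a Friday.
That's 978 days from start to end, counting both.
978 = 7 × 139 + 5, so there are 139 full weeks plus 5 extra days.
Each full week contributes 2 weekend days (Sat, Sun): 139 × 2 = 278.
The 5 extra days are Friday, Saturday, Sunday, Monday, Tuesday — 2 of them qualify.
Total: 278 + 2 = 280.

280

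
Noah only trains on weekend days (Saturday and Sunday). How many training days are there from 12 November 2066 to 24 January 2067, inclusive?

12 November 2066 is a Friday.
The range spans 74 days (inclusive of both endpoints).
74 = 7 × 10 + 4, so there are 10 full weeks plus 4 extra days.
Each full week contributes 2 weekend days (Sat, Sun): 10 × 2 = 20.
The 4 extra days are Friday, Saturday, Sunday, Monday — 2 of them qualify.
Total: 20 + 2 = 22.

22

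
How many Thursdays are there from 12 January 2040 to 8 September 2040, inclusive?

35 Thursdays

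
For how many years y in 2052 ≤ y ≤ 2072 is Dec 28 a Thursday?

Day of week of December 28 in each year:
2052: Sat, 2053: Sun, 2054: Mon, 2055: Tue, 2056: Thu ✓, 2057: Fri, 2058: Sat, 2059: Sun, 2060: Tue, 2061: Wed, 2062: Thu ✓, 2063: Fri, 2064: Sun, 2065: Mon, 2066: Tue, 2067: Wed, 2068: Fri, 2069: Sat, 2070: Sun, 2071: Mon, 2072: Wed
Thursdays: 2056, 2062.

2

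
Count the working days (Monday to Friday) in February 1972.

Feb 1, 1972 is a Tuesday.
That's 29 days from start to end, counting both.
29 = 7 × 4 + 1, so there are 4 full weeks plus 1 extra day.
Each full week contributes 5 weekdays (Mon–Fri): 4 × 5 = 20.
The 1 extra day is Tuesday — 1 of them qualifies.
Total: 20 + 1 = 21.

21 weekdays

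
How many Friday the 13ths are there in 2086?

The 13th falls on a Friday when the month's 13th has weekday Fri.
Jan 13 is Sun; Feb 13 is Wed; Mar 13 is Wed; Apr 13 is Sat; May 13 is Mon; Jun 13 is Thu; Jul 13 is Sat; Aug 13 is Tue; Sep 13 is Fri ✓; Oct 13 is Sun; Nov 13 is Wed; Dec 13 is Fri ✓.
Friday the 13ths: Sep, Dec.

2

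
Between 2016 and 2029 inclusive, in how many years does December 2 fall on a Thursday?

Day of week of December 2 in each year:
2016: Fri, 2017: Sat, 2018: Sun, 2019: Mon, 2020: Wed, 2021: Thu ✓, 2022: Fri, 2023: Sat, 2024: Mon, 2025: Tue, 2026: Wed, 2027: Thu ✓, 2028: Sat, 2029: Sun
Thursdays: 2021, 2027.

2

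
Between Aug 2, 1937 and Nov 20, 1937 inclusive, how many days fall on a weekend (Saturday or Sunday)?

31

Aug 2, 1937 is a Monday.
That's 111 days from start to end, counting both.
111 = 7 × 15 + 6, so there are 15 full weeks plus 6 extra days.
Each full week contributes 2 weekend days (Sat, Sun): 15 × 2 = 30.
The 6 extra days are Monday, Tuesday, Wednesday, Thursday, Friday, Saturday — 1 of them qualifies.
Total: 30 + 1 = 31.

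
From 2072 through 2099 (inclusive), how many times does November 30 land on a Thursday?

Day of week of November 30 in each year:
2072: Wed, 2073: Thu ✓, 2074: Fri, 2075: Sat, 2076: Mon, 2077: Tue, 2078: Wed, 2079: Thu ✓, 2080: Sat, 2081: Sun, 2082: Mon, 2083: Tue, 2084: Thu ✓, 2085: Fri, 2086: Sat, 2087: Sun, 2088: Tue, 2089: Wed, 2090: Thu ✓, 2091: Fri, 2092: Sun, 2093: Mon, 2094: Tue, 2095: Wed, 2096: Fri, 2097: Sat, 2098: Sun, 2099: Mon
Thursdays: 2073, 2079, 2084, 2090.

4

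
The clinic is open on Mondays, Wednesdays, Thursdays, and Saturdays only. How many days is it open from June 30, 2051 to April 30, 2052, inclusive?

174

June 30, 2051 is a Friday.
From June 30, 2051 to April 30, 2052 is 306 days inclusive.
306 = 7 × 43 + 5, so there are 43 full weeks plus 5 extra days.
Each full week contributes 4 days from the set (Mon, Wed, Thu, Sat): 43 × 4 = 172.
The 5 extra days are Friday, Saturday, Sunday, Monday, Tuesday — 2 of them qualify.
Total: 172 + 2 = 174.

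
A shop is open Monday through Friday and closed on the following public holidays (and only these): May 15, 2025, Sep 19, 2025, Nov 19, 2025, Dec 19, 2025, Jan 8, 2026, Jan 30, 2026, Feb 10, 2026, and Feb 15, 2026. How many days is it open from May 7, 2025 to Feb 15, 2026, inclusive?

May 7, 2025 is a Wednesday.
From May 7, 2025 to Feb 15, 2026 is 285 days inclusive.
285 = 7 × 40 + 5, so there are 40 full weeks plus 5 extra days.
Each full week contributes 5 weekdays (Mon–Fri): 40 × 5 = 200.
The 5 extra days are Wed, Thu, Fri, Sat, Sun — 3 of them qualify.
Total: 200 + 3 = 203.
Holidays: May 15, 2025 (Thu); Sep 19, 2025 (Fri); Nov 19, 2025 (Wed); Dec 19, 2025 (Fri); Jan 8, 2026 (Thu); Jan 30, 2026 (Fri); Feb 10, 2026 (Tue); Feb 15, 2026 (Sun).
7 of the 8 holidays fall on weekdays; the rest are weekends and were already excluded.
Business days: 203 − 7 = 196.

196 working days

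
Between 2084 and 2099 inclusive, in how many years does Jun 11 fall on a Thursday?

2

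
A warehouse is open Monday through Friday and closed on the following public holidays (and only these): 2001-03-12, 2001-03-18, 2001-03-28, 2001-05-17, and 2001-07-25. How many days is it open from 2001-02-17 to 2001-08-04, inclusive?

116

2001-02-17 is a Saturday.
That's 169 days from start to end, counting both.
169 = 7 × 24 + 1, so there are 24 full weeks plus 1 extra day.
Each full week contributes 5 weekdays (Mon–Fri): 24 × 5 = 120.
The 1 extra day is Saturday — none qualify.
Total: 120 + 0 = 120.
Holidays: 2001-03-12 (Mon); 2001-03-18 (Sun); 2001-03-28 (Wed); 2001-05-17 (Thu); 2001-07-25 (Wed).
4 of the 5 holidays fall on weekdays; the rest are weekends and were already excluded.
Business days: 120 − 4 = 116.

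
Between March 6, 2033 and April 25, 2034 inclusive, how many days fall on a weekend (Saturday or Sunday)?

March 6, 2033 is a Sunday.
From March 6, 2033 to April 25, 2034 is 416 days inclusive.
416 = 7 × 59 + 3, so there are 59 full weeks plus 3 extra days.
Each full week contributes 2 weekend days (Sat, Sun): 59 × 2 = 118.
The 3 extra days are Sun, Mon, Tue — 1 of them qualifies.
Total: 118 + 1 = 119.

119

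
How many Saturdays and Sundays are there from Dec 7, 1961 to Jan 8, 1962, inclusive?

10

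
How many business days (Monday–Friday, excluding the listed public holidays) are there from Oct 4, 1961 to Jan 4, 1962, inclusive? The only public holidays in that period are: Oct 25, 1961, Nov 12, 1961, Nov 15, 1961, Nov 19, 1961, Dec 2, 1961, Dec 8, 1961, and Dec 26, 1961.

Oct 4, 1961 is a Wednesday.
That's 93 days from start to end, counting both.
93 = 7 × 13 + 2, so there are 13 full weeks plus 2 extra days.
Each full week contributes 5 weekdays (Mon–Fri): 13 × 5 = 65.
The 2 extra days are Wednesday, Thursday — 2 of them qualify.
Total: 65 + 2 = 67.
Holidays: Oct 25, 1961 (Wed); Nov 12, 1961 (Sun); Nov 15, 1961 (Wed); Nov 19, 1961 (Sun); Dec 2, 1961 (Sat); Dec 8, 1961 (Fri); Dec 26, 1961 (Tue).
4 of the 7 holidays fall on weekdays; the rest are weekends and were already excluded.
Business days: 67 − 4 = 63.

63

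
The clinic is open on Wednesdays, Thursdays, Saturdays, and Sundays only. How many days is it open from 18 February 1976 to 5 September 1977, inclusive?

18 February 1976 is a Wednesday.
That's 566 days from start to end, counting both.
566 = 7 × 80 + 6, so there are 80 full weeks plus 6 extra days.
Each full week contributes 4 days from the set (Wed, Thu, Sat, Sun): 80 × 4 = 320.
The 6 extra days are Wednesday, Thursday, Friday, Saturday, Sunday, Monday — 4 of them qualify.
Total: 320 + 4 = 324.

324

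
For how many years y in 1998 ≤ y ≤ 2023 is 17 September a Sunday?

4

Day of week of September 17 in each year:
1998: Thu, 1999: Fri, 2000: Sun ✓, 2001: Mon, 2002: Tue, 2003: Wed, 2004: Fri, 2005: Sat, 2006: Sun ✓, 2007: Mon, 2008: Wed, 2009: Thu, 2010: Fri, 2011: Sat, 2012: Mon, 2013: Tue, 2014: Wed, 2015: Thu, 2016: Sat, 2017: Sun ✓, 2018: Mon, 2019: Tue, 2020: Thu, 2021: Fri, 2022: Sat, 2023: Sun ✓
Sundays: 2000, 2006, 2017, 2023.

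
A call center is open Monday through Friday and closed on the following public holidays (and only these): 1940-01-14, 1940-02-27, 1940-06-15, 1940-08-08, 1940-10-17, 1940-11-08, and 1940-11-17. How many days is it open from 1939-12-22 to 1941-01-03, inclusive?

1939-12-22 is a Friday.
From 1939-12-22 to 1941-01-03 is 379 days inclusive.
379 = 7 × 54 + 1, so there are 54 full weeks plus 1 extra day.
Each full week contributes 5 weekdays (Mon–Fri): 54 × 5 = 270.
The 1 extra day is Fri — 1 of them qualifies.
Total: 270 + 1 = 271.
Holidays: 1940-01-14 (Sun); 1940-02-27 (Tue); 1940-06-15 (Sat); 1940-08-08 (Thu); 1940-10-17 (Thu); 1940-11-08 (Fri); 1940-11-17 (Sun).
4 of the 7 holidays fall on weekdays; the rest are weekends and were already excluded.
Business days: 271 − 4 = 267.

267 working days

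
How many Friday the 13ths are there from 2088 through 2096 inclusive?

16

Friday-the-13ths by year:
2088: Feb, Aug
2089: May
2090: Jan, Oct
2091: Apr, Jul
2092: Jun
2093: Feb, Mar, Nov
2094: Aug
2095: May
2096: Jan, Apr, Jul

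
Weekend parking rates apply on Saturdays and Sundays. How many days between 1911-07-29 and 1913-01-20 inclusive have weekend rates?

156

1911-07-29 is a Saturday.
The range spans 542 days (inclusive of both endpoints).
542 = 7 × 77 + 3, so there are 77 full weeks plus 3 extra days.
Each full week contributes 2 weekend days (Sat, Sun): 77 × 2 = 154.
The 3 extra days are Saturday, Sunday, Monday — 2 of them qualify.
Total: 154 + 2 = 156.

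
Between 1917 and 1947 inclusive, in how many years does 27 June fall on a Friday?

Day of week of June 27 in each year:
1917: Wed, 1918: Thu, 1919: Fri ✓, 1920: Sun, 1921: Mon, 1922: Tue, 1923: Wed, 1924: Fri ✓, 1925: Sat, 1926: Sun, 1927: Mon, 1928: Wed, 1929: Thu, 1930: Fri ✓, 1931: Sat, 1932: Mon, 1933: Tue, 1934: Wed, 1935: Thu, 1936: Sat, 1937: Sun, 1938: Mon, 1939: Tue, 1940: Thu, 1941: Fri ✓, 1942: Sat, 1943: Sun, 1944: Tue, 1945: Wed, 1946: Thu, 1947: Fri ✓
Fridays: 1919, 1924, 1930, 1941, 1947.

5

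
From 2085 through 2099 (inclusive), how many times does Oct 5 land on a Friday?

3

Day of week of October 5 in each year:
2085: Fri ✓, 2086: Sat, 2087: Sun, 2088: Tue, 2089: Wed, 2090: Thu, 2091: Fri ✓, 2092: Sun, 2093: Mon, 2094: Tue, 2095: Wed, 2096: Fri ✓, 2097: Sat, 2098: Sun, 2099: Mon
Fridays: 2085, 2091, 2096.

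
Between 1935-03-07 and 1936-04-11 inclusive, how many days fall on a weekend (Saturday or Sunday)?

1935-03-07 is a Thursday.
The range spans 402 days (inclusive of both endpoints).
402 = 7 × 57 + 3, so there are 57 full weeks plus 3 extra days.
Each full week contributes 2 weekend days (Sat, Sun): 57 × 2 = 114.
The 3 extra days are Thu, Fri, Sat — 1 of them qualifies.
Total: 114 + 1 = 115.

115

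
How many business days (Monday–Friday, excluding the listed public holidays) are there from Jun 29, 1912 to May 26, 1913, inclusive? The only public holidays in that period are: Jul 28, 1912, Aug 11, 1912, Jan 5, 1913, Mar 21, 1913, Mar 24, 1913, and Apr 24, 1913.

233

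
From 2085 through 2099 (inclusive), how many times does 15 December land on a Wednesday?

Day of week of December 15 in each year:
2085: Sat, 2086: Sun, 2087: Mon, 2088: Wed ✓, 2089: Thu, 2090: Fri, 2091: Sat, 2092: Mon, 2093: Tue, 2094: Wed ✓, 2095: Thu, 2096: Sat, 2097: Sun, 2098: Mon, 2099: Tue
Wednesdays: 2088, 2094.

2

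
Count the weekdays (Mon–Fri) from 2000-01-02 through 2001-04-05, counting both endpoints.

2000-01-02 is a Sunday.
The range spans 460 days (inclusive of both endpoints).
460 = 7 × 65 + 5, so there are 65 full weeks plus 5 extra days.
Each full week contributes 5 weekdays (Mon–Fri): 65 × 5 = 325.
The 5 extra days are Sun, Mon, Tue, Wed, Thu — 4 of them qualify.
Total: 325 + 4 = 329.

329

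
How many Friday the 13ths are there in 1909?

The 13th falls on a Friday when the month's 13th has weekday Fri.
Jan 13 is Wed; Feb 13 is Sat; Mar 13 is Sat; Apr 13 is Tue; May 13 is Thu; Jun 13 is Sun; Jul 13 is Tue; Aug 13 is Fri ✓; Sep 13 is Mon; Oct 13 is Wed; Nov 13 is Sat; Dec 13 is Mon.
Friday the 13ths: Aug.

1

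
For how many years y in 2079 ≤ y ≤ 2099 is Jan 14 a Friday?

Day of week of January 14 in each year:
2079: Sat, 2080: Sun, 2081: Tue, 2082: Wed, 2083: Thu, 2084: Fri ✓, 2085: Sun, 2086: Mon, 2087: Tue, 2088: Wed, 2089: Fri ✓, 2090: Sat, 2091: Sun, 2092: Mon, 2093: Wed, 2094: Thu, 2095: Fri ✓, 2096: Sat, 2097: Mon, 2098: Tue, 2099: Wed
Fridays: 2084, 2089, 2095.

3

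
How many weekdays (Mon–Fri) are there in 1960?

261 weekdays

January 1, 1960 is a Friday.
From January 1, 1960 to December 31, 1960 is 366 days inclusive.
366 = 7 × 52 + 2, so there are 52 full weeks plus 2 extra days.
Each full week contributes 5 weekdays (Mon–Fri): 52 × 5 = 260.
The 2 extra days are Fri, Sat — 1 of them qualifies.
Total: 260 + 1 = 261.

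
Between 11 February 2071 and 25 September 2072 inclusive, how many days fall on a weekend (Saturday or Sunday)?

11 February 2071 is a Wednesday.
That's 593 days from start to end, counting both.
593 = 7 × 84 + 5, so there are 84 full weeks plus 5 extra days.
Each full week contributes 2 weekend days (Sat, Sun): 84 × 2 = 168.
The 5 extra days are Wednesday, Thursday, Friday, Saturday, Sunday — 2 of them qualify.
Total: 168 + 2 = 170.

170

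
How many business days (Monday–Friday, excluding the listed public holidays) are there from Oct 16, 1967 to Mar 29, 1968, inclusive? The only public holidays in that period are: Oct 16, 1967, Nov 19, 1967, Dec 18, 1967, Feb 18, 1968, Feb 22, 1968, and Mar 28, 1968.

116

Oct 16, 1967 is a Monday.
The range spans 166 days (inclusive of both endpoints).
166 = 7 × 23 + 5, so there are 23 full weeks plus 5 extra days.
Each full week contributes 5 weekdays (Mon–Fri): 23 × 5 = 115.
The 5 extra days are Monday, Tuesday, Wednesday, Thursday, Friday — 5 of them qualify.
Total: 115 + 5 = 120.
Holidays: Oct 16, 1967 (Mon); Nov 19, 1967 (Sun); Dec 18, 1967 (Mon); Feb 18, 1968 (Sun); Feb 22, 1968 (Thu); Mar 28, 1968 (Thu).
4 of the 6 holidays fall on weekdays; the rest are weekends and were already excluded.
Business days: 120 − 4 = 116.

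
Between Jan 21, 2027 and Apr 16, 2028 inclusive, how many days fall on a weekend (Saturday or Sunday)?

130

Jan 21, 2027 is a Thursday.
That's 452 days from start to end, counting both.
452 = 7 × 64 + 4, so there are 64 full weeks plus 4 extra days.
Each full week contributes 2 weekend days (Sat, Sun): 64 × 2 = 128.
The 4 extra days are Thu, Fri, Sat, Sun — 2 of them qualify.
Total: 128 + 2 = 130.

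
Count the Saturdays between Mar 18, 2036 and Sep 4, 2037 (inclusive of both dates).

76

Mar 18, 2036 is a Tuesday.
The range spans 536 days (inclusive of both endpoints).
536 = 7 × 76 + 4, so there are 76 full weeks plus 4 extra days.
Each full week contributes one Saturday: 76 so far.
The 4 extra days are Tuesday, Wednesday, Thursday, Friday — none qualify.
Total: 76 + 0 = 76.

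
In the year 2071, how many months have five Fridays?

4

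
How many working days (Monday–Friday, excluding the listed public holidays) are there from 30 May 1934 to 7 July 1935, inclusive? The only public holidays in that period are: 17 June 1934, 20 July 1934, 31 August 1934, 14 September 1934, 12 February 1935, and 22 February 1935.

283

30 May 1934 is a Wednesday.
The range spans 404 days (inclusive of both endpoints).
404 = 7 × 57 + 5, so there are 57 full weeks plus 5 extra days.
Each full week contributes 5 weekdays (Mon–Fri): 57 × 5 = 285.
The 5 extra days are Wednesday, Thursday, Friday, Saturday, Sunday — 3 of them qualify.
Total: 285 + 3 = 288.
Holidays: 17 June 1934 (Sun); 20 July 1934 (Fri); 31 August 1934 (Fri); 14 September 1934 (Fri); 12 February 1935 (Tue); 22 February 1935 (Fri).
5 of the 6 holidays fall on weekdays; the rest are weekends and were already excluded.
Business days: 288 − 5 = 283.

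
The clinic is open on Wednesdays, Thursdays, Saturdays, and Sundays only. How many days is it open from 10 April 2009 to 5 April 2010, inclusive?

206

10 April 2009 is a Friday.
The range spans 361 days (inclusive of both endpoints).
361 = 7 × 51 + 4, so there are 51 full weeks plus 4 extra days.
Each full week contributes 4 days from the set (Wed, Thu, Sat, Sun): 51 × 4 = 204.
The 4 extra days are Fri, Sat, Sun, Mon — 2 of them qualify.
Total: 204 + 2 = 206.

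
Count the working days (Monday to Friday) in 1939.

260 weekdays

1939-01-01 is a Sunday.
The range spans 365 days (inclusive of both endpoints).
365 = 7 × 52 + 1, so there are 52 full weeks plus 1 extra day.
Each full week contributes 5 weekdays (Mon–Fri): 52 × 5 = 260.
The 1 extra day is Sunday — none qualify.
Total: 260 + 0 = 260.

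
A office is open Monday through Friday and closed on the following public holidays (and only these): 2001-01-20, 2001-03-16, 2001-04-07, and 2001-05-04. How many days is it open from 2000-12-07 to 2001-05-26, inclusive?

120

2000-12-07 is a Thursday.
The range spans 171 days (inclusive of both endpoints).
171 = 7 × 24 + 3, so there are 24 full weeks plus 3 extra days.
Each full week contributes 5 weekdays (Mon–Fri): 24 × 5 = 120.
The 3 extra days are Thu, Fri, Sat — 2 of them qualify.
Total: 120 + 2 = 122.
Holidays: 2001-01-20 (Sat); 2001-03-16 (Fri); 2001-04-07 (Sat); 2001-05-04 (Fri).
2 of the 4 holidays fall on weekdays; the rest are weekends and were already excluded.
Business days: 122 − 2 = 120.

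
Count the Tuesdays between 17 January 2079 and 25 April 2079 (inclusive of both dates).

17 January 2079 is a Tuesday.
From 17 January 2079 to 25 April 2079 is 99 days inclusive.
99 = 7 × 14 + 1, so there are 14 full weeks plus 1 extra day.
Each full week contributes one Tuesday: 14 so far.
The 1 extra day is Tuesday — 1 of them qualifies.
Total: 14 + 1 = 15.

15 Tuesdays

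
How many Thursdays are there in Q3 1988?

13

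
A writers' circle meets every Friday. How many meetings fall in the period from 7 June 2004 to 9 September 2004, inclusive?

7 June 2004 is a Monday.
From 7 June 2004 to 9 September 2004 is 95 days inclusive.
95 = 7 × 13 + 4, so there are 13 full weeks plus 4 extra days.
Each full week contributes one Friday: 13 so far.
The 4 extra days are Monday, Tuesday, Wednesday, Thursday — none qualify.
Total: 13 + 0 = 13.

13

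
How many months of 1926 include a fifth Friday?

5

A month has five Fridays exactly when Friday falls within its first (length − 28) days.
Jan: 31 days, starts Fri → 5 of Fri, Sat, Sun ✓
Feb: 28 days, starts Mon → 5 of (none)
Mar: 31 days, starts Mon → 5 of Mon, Tue, Wed
Apr: 30 days, starts Thu → 5 of Thu, Fri ✓
May: 31 days, starts Sat → 5 of Sat, Sun, Mon
Jun: 30 days, starts Tue → 5 of Tue, Wed
Jul: 31 days, starts Thu → 5 of Thu, Fri, Sat ✓
Aug: 31 days, starts Sun → 5 of Sun, Mon, Tue
Sep: 30 days, starts Wed → 5 of Wed, Thu
Oct: 31 days, starts Fri → 5 of Fri, Sat, Sun ✓
Nov: 30 days, starts Mon → 5 of Mon, Tue
Dec: 31 days, starts Wed → 5 of Wed, Thu, Fri ✓
Months with five Fridays: Jan, Apr, Jul, Oct, Dec.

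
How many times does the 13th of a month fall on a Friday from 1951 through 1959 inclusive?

17

Friday-the-13ths by year:
1951: Apr, Jul
1952: Jun
1953: Feb, Mar, Nov
1954: Aug
1955: May
1956: Jan, Apr, Jul
1957: Sep, Dec
1958: Jun
1959: Feb, Mar, Nov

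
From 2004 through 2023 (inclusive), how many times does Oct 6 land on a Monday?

Day of week of October 6 in each year:
2004: Wed, 2005: Thu, 2006: Fri, 2007: Sat, 2008: Mon ✓, 2009: Tue, 2010: Wed, 2011: Thu, 2012: Sat, 2013: Sun, 2014: Mon ✓, 2015: Tue, 2016: Thu, 2017: Fri, 2018: Sat, 2019: Sun, 2020: Tue, 2021: Wed, 2022: Thu, 2023: Fri
Mondays: 2008, 2014.

2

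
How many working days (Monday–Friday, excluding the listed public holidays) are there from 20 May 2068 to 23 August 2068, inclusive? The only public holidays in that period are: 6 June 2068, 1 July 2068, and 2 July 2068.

20 May 2068 is a Sunday.
From 20 May 2068 to 23 August 2068 is 96 days inclusive.
96 = 7 × 13 + 5, so there are 13 full weeks plus 5 extra days.
Each full week contributes 5 weekdays (Mon–Fri): 13 × 5 = 65.
The 5 extra days are Sunday, Monday, Tuesday, Wednesday, Thursday — 4 of them qualify.
Total: 65 + 4 = 69.
Holidays: 6 June 2068 (Wed); 1 July 2068 (Sun); 2 July 2068 (Mon).
2 of the 3 holidays fall on weekdays; the rest are weekends and were already excluded.
Business days: 69 − 2 = 67.

67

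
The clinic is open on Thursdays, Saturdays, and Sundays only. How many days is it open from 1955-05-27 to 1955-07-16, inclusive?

1955-05-27 is a Friday.
The range spans 51 days (inclusive of both endpoints).
51 = 7 × 7 + 2, so there are 7 full weeks plus 2 extra days.
Each full week contributes 3 days from the set (Thu, Sat, Sun): 7 × 3 = 21.
The 2 extra days are Fri, Sat — 1 of them qualifies.
Total: 21 + 1 = 22.

22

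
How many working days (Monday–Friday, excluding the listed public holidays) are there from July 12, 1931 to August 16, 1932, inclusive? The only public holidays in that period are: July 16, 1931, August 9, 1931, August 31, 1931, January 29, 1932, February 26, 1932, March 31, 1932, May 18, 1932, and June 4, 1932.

July 12, 1931 is a Sunday.
From July 12, 1931 to August 16, 1932 is 402 days inclusive.
402 = 7 × 57 + 3, so there are 57 full weeks plus 3 extra days.
Each full week contributes 5 weekdays (Mon–Fri): 57 × 5 = 285.
The 3 extra days are Sun, Mon, Tue — 2 of them qualify.
Total: 285 + 2 = 287.
Holidays: July 16, 1931 (Thu); August 9, 1931 (Sun); August 31, 1931 (Mon); January 29, 1932 (Fri); February 26, 1932 (Fri); March 31, 1932 (Thu); May 18, 1932 (Wed); June 4, 1932 (Sat).
6 of the 8 holidays fall on weekdays; the rest are weekends and were already excluded.
Business days: 287 − 6 = 281.

281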